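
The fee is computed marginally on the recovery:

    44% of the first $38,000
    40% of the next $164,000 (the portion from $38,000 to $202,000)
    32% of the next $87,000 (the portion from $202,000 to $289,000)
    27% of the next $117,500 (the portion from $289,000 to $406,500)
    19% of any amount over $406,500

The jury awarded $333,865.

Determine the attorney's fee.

$122,273.55

First $38,000 at 44% = $16,720.00
Next $164,000 at 40% = $65,600.00
Next $87,000 at 32% = $27,840.00
Remaining $44,865 at 27% = $12,113.55
Fee: $16,720.00 + $65,600.00 + $27,840.00 + $12,113.55 = $122,273.55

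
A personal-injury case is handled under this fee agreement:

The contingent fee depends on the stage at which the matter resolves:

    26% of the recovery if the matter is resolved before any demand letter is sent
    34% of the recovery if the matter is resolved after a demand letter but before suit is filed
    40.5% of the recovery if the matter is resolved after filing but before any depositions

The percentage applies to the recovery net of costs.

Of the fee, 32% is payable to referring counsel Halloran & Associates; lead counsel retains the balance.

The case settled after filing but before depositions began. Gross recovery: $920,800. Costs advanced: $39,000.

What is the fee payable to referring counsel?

Fee base (net of costs): $920,800 − $39,000 = $881,800
The matter settled after filing but before depositions began, so the 40.5% rate applies.
$881,800 × 40.5% = $357,129.00
Referral share: 32% of $357,129.00 = $114,281.28; lead counsel retains $357,129.00 − $114,281.28 = $242,847.72.

$114,281.28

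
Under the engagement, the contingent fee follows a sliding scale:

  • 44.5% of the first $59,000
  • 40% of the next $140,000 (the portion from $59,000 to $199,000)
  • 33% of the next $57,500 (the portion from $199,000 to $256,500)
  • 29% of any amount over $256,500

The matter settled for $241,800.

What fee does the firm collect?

$96,379.00

First $59,000 at 44.5% = $26,255.00
Next $140,000 at 40% = $56,000.00
Remaining $42,800 at 33% = $14,124.00
Fee: $26,255.00 + $56,000.00 + $14,124.00 = $96,379.00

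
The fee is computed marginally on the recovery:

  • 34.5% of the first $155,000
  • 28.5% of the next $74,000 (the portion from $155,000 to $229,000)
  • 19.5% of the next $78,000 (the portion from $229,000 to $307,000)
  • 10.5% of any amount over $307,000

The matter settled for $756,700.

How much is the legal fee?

$136,993.50

First $155,000 at 34.5% = $53,475.00
Next $74,000 at 28.5% = $21,090.00
Next $78,000 at 19.5% = $15,210.00
Remaining $449,700 at 10.5% = $47,218.50
Fee: $53,475.00 + $21,090.00 + $15,210.00 + $47,218.50 = $136,993.50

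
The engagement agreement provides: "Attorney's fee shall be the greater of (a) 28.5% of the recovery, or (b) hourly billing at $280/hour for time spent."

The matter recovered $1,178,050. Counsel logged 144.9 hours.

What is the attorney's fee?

$335,744.25

(a) 28.5% of $1,178,050 = $335,744.25
(b) 144.9 × $280 = $40,572.00
The greater is (a): $335,744.25.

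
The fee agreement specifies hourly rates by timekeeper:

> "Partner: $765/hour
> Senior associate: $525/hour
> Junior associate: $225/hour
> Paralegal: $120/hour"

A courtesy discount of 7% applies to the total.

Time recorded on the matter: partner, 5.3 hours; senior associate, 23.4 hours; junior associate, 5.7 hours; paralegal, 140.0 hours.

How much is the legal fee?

$32,012.46

Partner: 5.3 × $765 = $4,054.50
Senior associate: 23.4 × $525 = $12,285.00
Junior associate: 5.7 × $225 = $1,282.50
Paralegal: 140.0 × $120 = $16,800.00
Subtotal: $34,422.00
Less 7% discount: −$2,409.54
Total: $34,422.00 − $2,409.54 = $32,012.46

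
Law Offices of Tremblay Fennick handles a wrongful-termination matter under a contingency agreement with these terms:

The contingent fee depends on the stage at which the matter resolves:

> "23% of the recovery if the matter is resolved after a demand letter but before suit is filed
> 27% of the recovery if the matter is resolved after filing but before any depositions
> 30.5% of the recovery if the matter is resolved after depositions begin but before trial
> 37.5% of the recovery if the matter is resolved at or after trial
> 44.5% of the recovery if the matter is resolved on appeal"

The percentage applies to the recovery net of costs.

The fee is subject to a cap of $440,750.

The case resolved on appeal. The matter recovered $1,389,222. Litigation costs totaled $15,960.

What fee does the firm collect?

Fee base (net of costs): $1,389,222 − $15,960 = $1,373,262
The matter resolved on appeal, so the 44.5% rate applies.
$1,373,262 × 44.5% = $611,101.59
$611,101.59 exceeds the $440,750 cap, so the fee is capped at $440,750.00.

$440,750.00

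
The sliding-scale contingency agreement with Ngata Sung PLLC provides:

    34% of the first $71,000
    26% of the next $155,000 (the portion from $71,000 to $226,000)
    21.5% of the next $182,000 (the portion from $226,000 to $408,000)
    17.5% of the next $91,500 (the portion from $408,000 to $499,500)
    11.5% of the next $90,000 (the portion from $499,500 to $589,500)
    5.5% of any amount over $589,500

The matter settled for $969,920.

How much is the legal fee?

First $71,000 at 34% = $24,140.00
Next $155,000 at 26% = $40,300.00
Next $182,000 at 21.5% = $39,130.00
Next $91,500 at 17.5% = $16,012.50
Next $90,000 at 11.5% = $10,350.00
Remaining $380,420 at 5.5% = $20,923.10
Fee: $24,140.00 + $40,300.00 + $39,130.00 + $16,012.50 + $10,350.00 + $20,923.10 = $150,855.60

$150,855.60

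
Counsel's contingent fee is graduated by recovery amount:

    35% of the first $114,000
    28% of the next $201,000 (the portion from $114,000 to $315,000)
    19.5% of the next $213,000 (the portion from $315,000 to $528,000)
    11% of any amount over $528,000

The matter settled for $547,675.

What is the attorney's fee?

First $114,000 at 35% = $39,900.00
Next $201,000 at 28% = $56,280.00
Next $213,000 at 19.5% = $41,535.00
Remaining $19,675 at 11% = $2,164.25
Fee: $39,900.00 + $56,280.00 + $41,535.00 + $2,164.25 = $139,879.25

$139,879.25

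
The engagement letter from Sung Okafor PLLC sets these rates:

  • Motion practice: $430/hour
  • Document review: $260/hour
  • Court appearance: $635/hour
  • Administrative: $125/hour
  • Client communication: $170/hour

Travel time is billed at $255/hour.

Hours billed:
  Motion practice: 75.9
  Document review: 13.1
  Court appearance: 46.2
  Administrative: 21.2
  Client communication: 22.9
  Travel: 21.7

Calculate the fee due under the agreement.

$77,456.50

Motion practice: 75.9 × $430 = $32,637.00
Document review: 13.1 × $260 = $3,406.00
Court appearance: 46.2 × $635 = $29,337.00
Administrative: 21.2 × $125 = $2,650.00
Client communication: 22.9 × $170 = $3,893.00
Subtotal: $32,637.00 + $3,406.00 + $29,337.00 + $2,650.00 + $3,893.00 = $71,923.00
Travel: 21.7 × $255 = $5,533.50
Total: $71,923.00 + $5,533.50 = $77,456.50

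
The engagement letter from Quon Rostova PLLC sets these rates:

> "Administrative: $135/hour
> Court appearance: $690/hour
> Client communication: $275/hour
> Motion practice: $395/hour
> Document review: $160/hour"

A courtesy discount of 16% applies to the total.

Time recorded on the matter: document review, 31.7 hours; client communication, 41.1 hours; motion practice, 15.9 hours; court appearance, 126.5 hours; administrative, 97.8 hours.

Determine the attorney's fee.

Administrative: 97.8 × $135 = $13,203.00
Court appearance: 126.5 × $690 = $87,285.00
Client communication: 41.1 × $275 = $11,302.50
Motion practice: 15.9 × $395 = $6,280.50
Document review: 31.7 × $160 = $5,072.00
Subtotal: $123,143.00
Less 16% discount: −$19,702.88
Total: $123,143.00 − $19,702.88 = $103,440.12

$103,440.12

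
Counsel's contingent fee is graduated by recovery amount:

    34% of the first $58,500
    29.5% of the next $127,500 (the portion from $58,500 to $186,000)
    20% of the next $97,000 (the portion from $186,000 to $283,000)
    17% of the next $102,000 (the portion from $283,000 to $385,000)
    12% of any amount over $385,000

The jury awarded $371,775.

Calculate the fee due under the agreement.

First $58,500 at 34% = $19,890.00
Next $127,500 at 29.5% = $37,612.50
Next $97,000 at 20% = $19,400.00
Remaining $88,775 at 17% = $15,091.75
Fee: $19,890.00 + $37,612.50 + $19,400.00 + $15,091.75 = $91,994.25

$91,994.25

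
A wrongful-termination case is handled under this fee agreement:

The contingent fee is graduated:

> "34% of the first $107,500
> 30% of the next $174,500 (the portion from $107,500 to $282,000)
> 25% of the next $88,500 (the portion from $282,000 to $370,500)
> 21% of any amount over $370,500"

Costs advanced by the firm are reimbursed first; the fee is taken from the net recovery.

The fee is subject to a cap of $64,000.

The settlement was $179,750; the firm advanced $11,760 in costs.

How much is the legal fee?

Fee base (net of costs): $179,750 − $11,760 = $167,990
First $107,500 at 34% = $36,550.00
Remaining $60,490 at 30% = $18,147.00
Fee: $36,550.00 + $18,147.00 = $54,697.00
$54,697.00 is under the $64,000 cap.

$54,697.00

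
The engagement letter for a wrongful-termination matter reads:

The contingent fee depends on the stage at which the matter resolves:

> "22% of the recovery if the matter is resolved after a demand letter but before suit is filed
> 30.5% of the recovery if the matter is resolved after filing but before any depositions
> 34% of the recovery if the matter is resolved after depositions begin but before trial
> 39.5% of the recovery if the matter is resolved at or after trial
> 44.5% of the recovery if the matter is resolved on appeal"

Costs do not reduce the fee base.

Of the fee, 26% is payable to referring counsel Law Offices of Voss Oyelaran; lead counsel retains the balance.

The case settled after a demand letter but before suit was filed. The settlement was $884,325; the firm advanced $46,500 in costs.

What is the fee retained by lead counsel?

$143,968.11

Fee base is the gross recovery, $884,325; costs are reimbursed separately.
The matter settled after a demand letter but before suit was filed, so the 22% rate applies.
$884,325 × 22% = $194,551.50
Referral share: 26% of $194,551.50 = $50,583.39; lead counsel retains $194,551.50 − $50,583.39 = $143,968.11.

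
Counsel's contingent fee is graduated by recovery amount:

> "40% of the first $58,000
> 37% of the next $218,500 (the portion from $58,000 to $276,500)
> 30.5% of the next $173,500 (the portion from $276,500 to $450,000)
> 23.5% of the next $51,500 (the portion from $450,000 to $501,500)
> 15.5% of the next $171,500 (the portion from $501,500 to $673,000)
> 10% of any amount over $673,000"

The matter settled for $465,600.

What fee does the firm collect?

$160,628.50

First $58,000 at 40% = $23,200.00
Next $218,500 at 37% = $80,845.00
Next $173,500 at 30.5% = $52,917.50
Remaining $15,600 at 23.5% = $3,666.00
Fee: $23,200.00 + $80,845.00 + $52,917.50 + $3,666.00 = $160,628.50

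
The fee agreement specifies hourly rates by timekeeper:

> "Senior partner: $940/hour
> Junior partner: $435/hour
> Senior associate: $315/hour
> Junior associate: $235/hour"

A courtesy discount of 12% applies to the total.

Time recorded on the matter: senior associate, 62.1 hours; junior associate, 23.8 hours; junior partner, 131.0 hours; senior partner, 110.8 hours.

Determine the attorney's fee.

$163,936.52

Senior partner: 110.8 × $940 = $104,152.00
Junior partner: 131.0 × $435 = $56,985.00
Senior associate: 62.1 × $315 = $19,561.50
Junior associate: 23.8 × $235 = $5,593.00
Subtotal: $186,291.50
Less 12% discount: −$22,354.98
Total: $186,291.50 − $22,354.98 = $163,936.52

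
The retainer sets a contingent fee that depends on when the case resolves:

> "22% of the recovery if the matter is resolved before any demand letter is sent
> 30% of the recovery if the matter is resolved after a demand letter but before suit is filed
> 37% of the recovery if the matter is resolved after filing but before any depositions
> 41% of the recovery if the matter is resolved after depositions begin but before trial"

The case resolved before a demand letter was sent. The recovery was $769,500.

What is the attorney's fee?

$169,290.00

The matter resolved before a demand letter was sent, so the 22% rate applies.
$769,500 × 22% = $169,290.00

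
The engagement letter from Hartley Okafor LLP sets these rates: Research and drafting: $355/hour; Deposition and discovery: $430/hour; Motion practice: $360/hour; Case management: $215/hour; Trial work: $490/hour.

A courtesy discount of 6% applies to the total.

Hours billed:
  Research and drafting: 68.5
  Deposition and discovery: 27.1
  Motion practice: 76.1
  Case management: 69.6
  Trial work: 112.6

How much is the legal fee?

Research and drafting: 68.5 × $355 = $24,317.50
Deposition and discovery: 27.1 × $430 = $11,653.00
Motion practice: 76.1 × $360 = $27,396.00
Case management: 69.6 × $215 = $14,964.00
Trial work: 112.6 × $490 = $55,174.00
Subtotal: $133,504.50
Less 6% discount: −$8,010.27
Total: $133,504.50 − $8,010.27 = $125,494.23

$125,494.23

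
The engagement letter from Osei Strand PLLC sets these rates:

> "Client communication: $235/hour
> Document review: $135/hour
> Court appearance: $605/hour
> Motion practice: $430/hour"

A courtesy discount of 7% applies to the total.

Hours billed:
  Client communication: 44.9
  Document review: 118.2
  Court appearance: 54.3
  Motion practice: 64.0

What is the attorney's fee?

$80,798.40

Client communication: 44.9 × $235 = $10,551.50
Document review: 118.2 × $135 = $15,957.00
Court appearance: 54.3 × $605 = $32,851.50
Motion practice: 64.0 × $430 = $27,520.00
Subtotal: $86,880.00
Less 7% discount: −$6,081.60
Total: $86,880.00 − $6,081.60 = $80,798.40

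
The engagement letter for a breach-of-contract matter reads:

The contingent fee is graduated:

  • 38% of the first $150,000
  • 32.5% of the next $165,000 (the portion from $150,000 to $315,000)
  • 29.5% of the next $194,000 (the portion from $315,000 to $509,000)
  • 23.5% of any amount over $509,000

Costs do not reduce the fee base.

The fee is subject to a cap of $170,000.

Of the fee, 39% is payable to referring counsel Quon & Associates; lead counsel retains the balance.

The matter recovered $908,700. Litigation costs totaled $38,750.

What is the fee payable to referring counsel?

Fee base is the gross recovery, $908,700; costs are reimbursed separately.
First $150,000 at 38% = $57,000.00
Next $165,000 at 32.5% = $53,625.00
Next $194,000 at 29.5% = $57,230.00
Remaining $399,700 at 23.5% = $93,929.50
Fee: $57,000.00 + $53,625.00 + $57,230.00 + $93,929.50 = $261,784.50
$261,784.50 exceeds the $170,000 cap, so the fee is capped at $170,000.00.
Referral share: 39% of $170,000.00 = $66,300.00; lead counsel retains $170,000.00 − $66,300.00 = $103,700.00.

$66,300.00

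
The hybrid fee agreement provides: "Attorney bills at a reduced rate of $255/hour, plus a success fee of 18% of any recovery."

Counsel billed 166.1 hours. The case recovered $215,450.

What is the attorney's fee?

Hourly: 166.1 × $255 = $42,355.50
Success fee: 18% of $215,450 = $38,781.00
Total: $42,355.50 + $38,781.00 = $81,136.50

$81,136.50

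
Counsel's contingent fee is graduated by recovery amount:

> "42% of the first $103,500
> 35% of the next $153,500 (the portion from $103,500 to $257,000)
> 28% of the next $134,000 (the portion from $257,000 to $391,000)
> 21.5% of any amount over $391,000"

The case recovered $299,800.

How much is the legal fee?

First $103,500 at 42% = $43,470.00
Next $153,500 at 35% = $53,725.00
Remaining $42,800 at 28% = $11,984.00
Fee: $43,470.00 + $53,725.00 + $11,984.00 = $109,179.00

$109,179.00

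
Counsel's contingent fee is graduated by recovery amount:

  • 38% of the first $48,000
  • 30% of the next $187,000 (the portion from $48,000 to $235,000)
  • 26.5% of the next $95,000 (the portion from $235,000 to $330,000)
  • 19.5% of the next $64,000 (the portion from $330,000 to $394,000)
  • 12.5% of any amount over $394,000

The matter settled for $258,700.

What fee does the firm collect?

$80,620.50

First $48,000 at 38% = $18,240.00
Next $187,000 at 30% = $56,100.00
Remaining $23,700 at 26.5% = $6,280.50
Fee: $18,240.00 + $56,100.00 + $6,280.50 = $80,620.50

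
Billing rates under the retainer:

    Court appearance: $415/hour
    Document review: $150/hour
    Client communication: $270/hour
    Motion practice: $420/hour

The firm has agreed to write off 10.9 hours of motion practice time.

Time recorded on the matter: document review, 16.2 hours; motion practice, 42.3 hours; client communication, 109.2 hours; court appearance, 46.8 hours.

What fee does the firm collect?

Court appearance: 46.8 × $415 = $19,422.00
Document review: 16.2 × $150 = $2,430.00
Client communication: 109.2 × $270 = $29,484.00
Motion practice: 42.3 × $420 = $17,766.00
Subtotal: $69,102.00
Write-off: 10.9 × $420 = $4,578.00
Total: $69,102.00 − $4,578.00 = $64,524.00

$64,524.00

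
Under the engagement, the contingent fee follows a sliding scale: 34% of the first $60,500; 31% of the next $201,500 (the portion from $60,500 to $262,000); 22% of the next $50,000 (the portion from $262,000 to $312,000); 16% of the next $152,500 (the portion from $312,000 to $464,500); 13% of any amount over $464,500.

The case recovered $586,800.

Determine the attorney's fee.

First $60,500 at 34% = $20,570.00
Next $201,500 at 31% = $62,465.00
Next $50,000 at 22% = $11,000.00
Next $152,500 at 16% = $24,400.00
Remaining $122,300 at 13% = $15,899.00
Fee: $20,570.00 + $62,465.00 + $11,000.00 + $24,400.00 + $15,899.00 = $134,334.00

$134,334.00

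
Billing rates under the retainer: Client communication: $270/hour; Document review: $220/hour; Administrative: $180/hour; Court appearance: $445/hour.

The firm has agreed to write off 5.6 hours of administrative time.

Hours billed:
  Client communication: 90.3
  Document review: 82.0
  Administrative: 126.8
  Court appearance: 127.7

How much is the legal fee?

$121,063.50

Client communication: 90.3 × $270 = $24,381.00
Document review: 82.0 × $220 = $18,040.00
Administrative: 126.8 × $180 = $22,824.00
Court appearance: 127.7 × $445 = $56,826.50
Subtotal: $122,071.50
Write-off: 5.6 × $180 = $1,008.00
Total: $122,071.50 − $1,008.00 = $121,063.50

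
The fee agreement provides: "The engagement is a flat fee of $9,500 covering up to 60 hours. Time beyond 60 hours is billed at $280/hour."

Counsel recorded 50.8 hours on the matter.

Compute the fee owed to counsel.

50.8 hours is within the 60-hour scope; only the flat fee applies.

$9,500.00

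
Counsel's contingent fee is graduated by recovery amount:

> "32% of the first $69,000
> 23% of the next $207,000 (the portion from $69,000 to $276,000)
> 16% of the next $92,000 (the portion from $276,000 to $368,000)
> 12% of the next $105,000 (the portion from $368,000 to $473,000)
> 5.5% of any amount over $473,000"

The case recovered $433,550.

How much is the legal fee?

First $69,000 at 32% = $22,080.00
Next $207,000 at 23% = $47,610.00
Next $92,000 at 16% = $14,720.00
Remaining $65,550 at 12% = $7,866.00
Fee: $22,080.00 + $47,610.00 + $14,720.00 + $7,866.00 = $92,276.00

$92,276.00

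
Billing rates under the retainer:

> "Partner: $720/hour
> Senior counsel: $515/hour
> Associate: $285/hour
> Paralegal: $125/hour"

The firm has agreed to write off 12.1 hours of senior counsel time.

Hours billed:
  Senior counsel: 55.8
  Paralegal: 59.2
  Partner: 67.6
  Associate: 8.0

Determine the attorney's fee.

Partner: 67.6 × $720 = $48,672.00
Senior counsel: 55.8 × $515 = $28,737.00
Associate: 8.0 × $285 = $2,280.00
Paralegal: 59.2 × $125 = $7,400.00
Subtotal: $87,089.00
Write-off: 12.1 × $515 = $6,231.50
Total: $87,089.00 − $6,231.50 = $80,857.50

$80,857.50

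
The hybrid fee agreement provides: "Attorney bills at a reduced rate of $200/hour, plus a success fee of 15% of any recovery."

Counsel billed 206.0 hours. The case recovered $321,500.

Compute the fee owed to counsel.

Hourly: 206.0 × $200 = $41,200.00
Success fee: 15% of $321,500 = $48,225.00
Total: $41,200.00 + $48,225.00 = $89,425.00

$89,425.00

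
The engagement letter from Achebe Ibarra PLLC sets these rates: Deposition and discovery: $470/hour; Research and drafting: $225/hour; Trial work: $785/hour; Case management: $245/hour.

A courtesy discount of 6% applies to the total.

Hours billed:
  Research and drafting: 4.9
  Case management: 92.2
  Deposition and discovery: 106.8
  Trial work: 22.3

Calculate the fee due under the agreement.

Deposition and discovery: 106.8 × $470 = $50,196.00
Research and drafting: 4.9 × $225 = $1,102.50
Trial work: 22.3 × $785 = $17,505.50
Case management: 92.2 × $245 = $22,589.00
Subtotal: $91,393.00
Less 6% discount: −$5,483.58
Total: $91,393.00 − $5,483.58 = $85,909.42

$85,909.42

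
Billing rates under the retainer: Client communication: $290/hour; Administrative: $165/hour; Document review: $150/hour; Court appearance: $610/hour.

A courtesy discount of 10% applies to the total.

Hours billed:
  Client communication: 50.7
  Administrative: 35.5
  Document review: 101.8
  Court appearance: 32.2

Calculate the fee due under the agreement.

Client communication: 50.7 × $290 = $14,703.00
Administrative: 35.5 × $165 = $5,857.50
Document review: 101.8 × $150 = $15,270.00
Court appearance: 32.2 × $610 = $19,642.00
Subtotal: $55,472.50
Less 10% discount: −$5,547.25
Total: $55,472.50 − $5,547.25 = $49,925.25

$49,925.25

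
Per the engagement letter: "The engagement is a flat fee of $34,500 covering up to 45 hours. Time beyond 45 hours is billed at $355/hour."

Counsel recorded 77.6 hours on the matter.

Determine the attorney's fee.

Flat fee: $34,500.00
Excess hours: 77.6 − 45 = 32.6
Overrun: 32.6 × $355 = $11,573.00
Total: $34,500.00 + $11,573.00 = $46,073.00

$46,073.00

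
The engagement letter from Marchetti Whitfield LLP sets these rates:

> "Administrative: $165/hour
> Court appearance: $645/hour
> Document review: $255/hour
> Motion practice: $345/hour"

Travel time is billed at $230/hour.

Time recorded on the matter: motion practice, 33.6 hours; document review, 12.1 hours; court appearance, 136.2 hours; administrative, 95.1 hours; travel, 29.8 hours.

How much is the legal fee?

$125,072.00

Administrative: 95.1 × $165 = $15,691.50
Court appearance: 136.2 × $645 = $87,849.00
Document review: 12.1 × $255 = $3,085.50
Motion practice: 33.6 × $345 = $11,592.00
Subtotal: $15,691.50 + $87,849.00 + $3,085.50 + $11,592.00 = $118,218.00
Travel: 29.8 × $230 = $6,854.00
Total: $118,218.00 + $6,854.00 = $125,072.00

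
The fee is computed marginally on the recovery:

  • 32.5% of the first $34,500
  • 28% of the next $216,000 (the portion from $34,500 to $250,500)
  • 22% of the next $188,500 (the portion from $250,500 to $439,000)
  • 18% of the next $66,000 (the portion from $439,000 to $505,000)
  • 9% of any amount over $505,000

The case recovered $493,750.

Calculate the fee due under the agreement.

$123,017.50

First $34,500 at 32.5% = $11,212.50
Next $216,000 at 28% = $60,480.00
Next $188,500 at 22% = $41,470.00
Remaining $54,750 at 18% = $9,855.00
Fee: $11,212.50 + $60,480.00 + $41,470.00 + $9,855.00 = $123,017.50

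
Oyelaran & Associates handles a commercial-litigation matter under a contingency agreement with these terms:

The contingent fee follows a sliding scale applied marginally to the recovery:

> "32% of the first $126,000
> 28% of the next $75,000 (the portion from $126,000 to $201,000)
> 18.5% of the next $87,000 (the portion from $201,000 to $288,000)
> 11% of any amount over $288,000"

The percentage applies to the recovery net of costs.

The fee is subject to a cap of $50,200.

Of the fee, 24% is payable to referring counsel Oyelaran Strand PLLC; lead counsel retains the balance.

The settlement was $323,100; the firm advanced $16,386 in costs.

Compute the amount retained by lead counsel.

Fee base (net of costs): $323,100 − $16,386 = $306,714
First $126,000 at 32% = $40,320.00
Next $75,000 at 28% = $21,000.00
Next $87,000 at 18.5% = $16,095.00
Remaining $18,714 at 11% = $2,058.54
Fee: $40,320.00 + $21,000.00 + $16,095.00 + $2,058.54 = $79,473.54
$79,473.54 exceeds the $50,200 cap, so the fee is capped at $50,200.00.
Referral share: 24% of $50,200.00 = $12,048.00; lead counsel retains $50,200.00 − $12,048.00 = $38,152.00.

$38,152.00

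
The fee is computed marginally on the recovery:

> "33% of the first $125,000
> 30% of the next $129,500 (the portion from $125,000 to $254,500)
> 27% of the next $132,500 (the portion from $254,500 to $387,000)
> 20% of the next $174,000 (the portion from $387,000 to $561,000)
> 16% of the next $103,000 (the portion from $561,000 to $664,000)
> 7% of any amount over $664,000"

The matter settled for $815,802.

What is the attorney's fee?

$177,781.14

First $125,000 at 33% = $41,250.00
Next $129,500 at 30% = $38,850.00
Next $132,500 at 27% = $35,775.00
Next $174,000 at 20% = $34,800.00
Next $103,000 at 16% = $16,480.00
Remaining $151,802 at 7% = $10,626.14
Fee: $41,250.00 + $38,850.00 + $35,775.00 + $34,800.00 + $16,480.00 + $10,626.14 = $177,781.14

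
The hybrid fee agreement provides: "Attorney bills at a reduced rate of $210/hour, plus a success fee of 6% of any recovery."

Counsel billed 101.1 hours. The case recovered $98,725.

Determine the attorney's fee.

Hourly: 101.1 × $210 = $21,231.00
Success fee: 6% of $98,725 = $5,923.50
Total: $21,231.00 + $5,923.50 = $27,154.50

$27,154.50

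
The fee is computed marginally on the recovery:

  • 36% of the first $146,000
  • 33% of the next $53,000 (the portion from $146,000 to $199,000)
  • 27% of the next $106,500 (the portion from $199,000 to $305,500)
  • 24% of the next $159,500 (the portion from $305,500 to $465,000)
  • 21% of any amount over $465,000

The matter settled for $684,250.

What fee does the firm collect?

First $146,000 at 36% = $52,560.00
Next $53,000 at 33% = $17,490.00
Next $106,500 at 27% = $28,755.00
Next $159,500 at 24% = $38,280.00
Remaining $219,250 at 21% = $46,042.50
Fee: $52,560.00 + $17,490.00 + $28,755.00 + $38,280.00 + $46,042.50 = $183,127.50

$183,127.50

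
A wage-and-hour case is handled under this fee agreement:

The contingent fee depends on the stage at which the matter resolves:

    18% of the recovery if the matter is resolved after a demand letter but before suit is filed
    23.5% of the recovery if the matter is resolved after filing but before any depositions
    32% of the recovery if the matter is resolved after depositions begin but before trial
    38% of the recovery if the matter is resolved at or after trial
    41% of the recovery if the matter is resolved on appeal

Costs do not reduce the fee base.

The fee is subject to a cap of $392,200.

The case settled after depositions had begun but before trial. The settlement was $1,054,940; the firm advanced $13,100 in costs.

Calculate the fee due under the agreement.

$337,580.80

Fee base is the gross recovery, $1,054,940; costs are reimbursed separately.
The matter settled after depositions had begun but before trial, so the 32% rate applies.
$1,054,940 × 32% = $337,580.80
$337,580.80 is under the $392,200 cap.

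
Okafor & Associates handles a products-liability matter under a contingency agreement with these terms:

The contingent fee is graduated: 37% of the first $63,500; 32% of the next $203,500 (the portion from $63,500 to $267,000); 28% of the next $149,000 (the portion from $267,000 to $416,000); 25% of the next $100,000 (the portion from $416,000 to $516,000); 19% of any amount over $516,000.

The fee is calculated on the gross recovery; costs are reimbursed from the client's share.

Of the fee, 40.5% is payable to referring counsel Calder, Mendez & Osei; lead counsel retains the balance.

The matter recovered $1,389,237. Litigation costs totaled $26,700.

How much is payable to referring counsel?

Fee base is the gross recovery, $1,389,237; costs are reimbursed separately.
First $63,500 at 37% = $23,495.00
Next $203,500 at 32% = $65,120.00
Next $149,000 at 28% = $41,720.00
Next $100,000 at 25% = $25,000.00
Remaining $873,237 at 19% = $165,915.03
Fee: $23,495.00 + $65,120.00 + $41,720.00 + $25,000.00 + $165,915.03 = $321,250.03
Referral share: 40.5% of $321,250.03 = $130,106.26; lead counsel retains $321,250.03 − $130,106.26 = $191,143.77.

$130,106.26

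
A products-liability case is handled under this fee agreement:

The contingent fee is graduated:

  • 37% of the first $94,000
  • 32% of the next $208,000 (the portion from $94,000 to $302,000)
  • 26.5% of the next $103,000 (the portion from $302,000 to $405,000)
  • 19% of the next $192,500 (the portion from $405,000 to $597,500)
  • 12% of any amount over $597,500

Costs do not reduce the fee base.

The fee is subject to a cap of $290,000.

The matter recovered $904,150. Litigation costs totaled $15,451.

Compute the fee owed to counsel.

$202,008.00

Fee base is the gross recovery, $904,150; costs are reimbursed separately.
First $94,000 at 37% = $34,780.00
Next $208,000 at 32% = $66,560.00
Next $103,000 at 26.5% = $27,295.00
Next $192,500 at 19% = $36,575.00
Remaining $306,650 at 12% = $36,798.00
Fee: $34,780.00 + $66,560.00 + $27,295.00 + $36,575.00 + $36,798.00 = $202,008.00
$202,008.00 is under the $290,000 cap.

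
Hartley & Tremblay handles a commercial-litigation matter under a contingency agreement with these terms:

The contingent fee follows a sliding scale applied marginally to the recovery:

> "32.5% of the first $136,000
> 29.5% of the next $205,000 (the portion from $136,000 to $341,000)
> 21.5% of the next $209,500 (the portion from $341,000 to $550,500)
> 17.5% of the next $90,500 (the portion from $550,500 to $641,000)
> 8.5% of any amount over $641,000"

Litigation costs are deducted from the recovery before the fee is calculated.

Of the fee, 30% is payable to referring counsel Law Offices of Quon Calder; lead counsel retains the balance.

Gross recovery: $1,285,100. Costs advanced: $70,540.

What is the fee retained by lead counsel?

Fee base (net of costs): $1,285,100 − $70,540 = $1,214,560
First $136,000 at 32.5% = $44,200.00
Next $205,000 at 29.5% = $60,475.00
Next $209,500 at 21.5% = $45,042.50
Next $90,500 at 17.5% = $15,837.50
Remaining $573,560 at 8.5% = $48,752.60
Fee: $44,200.00 + $60,475.00 + $45,042.50 + $15,837.50 + $48,752.60 = $214,307.60
Referral share: 30% of $214,307.60 = $64,292.28; lead counsel retains $214,307.60 − $64,292.28 = $150,015.32.

$150,015.32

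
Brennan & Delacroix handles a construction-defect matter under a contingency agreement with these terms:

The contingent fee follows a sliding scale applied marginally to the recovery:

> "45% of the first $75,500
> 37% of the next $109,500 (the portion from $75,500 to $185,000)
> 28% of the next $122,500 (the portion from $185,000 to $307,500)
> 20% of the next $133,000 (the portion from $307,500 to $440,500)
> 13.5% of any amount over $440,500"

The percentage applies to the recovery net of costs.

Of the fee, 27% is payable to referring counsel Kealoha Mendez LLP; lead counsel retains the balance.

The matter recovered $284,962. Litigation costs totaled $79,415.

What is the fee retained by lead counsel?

$58,577.51

Fee base (net of costs): $284,962 − $79,415 = $205,547
First $75,500 at 45% = $33,975.00
Next $109,500 at 37% = $40,515.00
Remaining $20,547 at 28% = $5,753.16
Fee: $33,975.00 + $40,515.00 + $5,753.16 = $80,243.16
Referral share: 27% of $80,243.16 = $21,665.65; lead counsel retains $80,243.16 − $21,665.65 = $58,577.51.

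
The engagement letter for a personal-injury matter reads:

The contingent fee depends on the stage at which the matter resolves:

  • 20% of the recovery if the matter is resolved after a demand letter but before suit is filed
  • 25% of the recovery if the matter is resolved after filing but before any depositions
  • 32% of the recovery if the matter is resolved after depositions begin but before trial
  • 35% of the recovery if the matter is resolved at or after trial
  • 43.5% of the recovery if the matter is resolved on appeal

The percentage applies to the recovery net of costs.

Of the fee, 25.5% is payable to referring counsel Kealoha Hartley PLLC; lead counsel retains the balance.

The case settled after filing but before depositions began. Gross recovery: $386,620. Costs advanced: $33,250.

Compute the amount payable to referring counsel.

$22,527.34

Fee base (net of costs): $386,620 − $33,250 = $353,370
The matter settled after filing but before depositions began, so the 25% rate applies.
$353,370 × 25% = $88,342.50
Referral share: 25.5% of $88,342.50 = $22,527.34; lead counsel retains $88,342.50 − $22,527.34 = $65,815.16.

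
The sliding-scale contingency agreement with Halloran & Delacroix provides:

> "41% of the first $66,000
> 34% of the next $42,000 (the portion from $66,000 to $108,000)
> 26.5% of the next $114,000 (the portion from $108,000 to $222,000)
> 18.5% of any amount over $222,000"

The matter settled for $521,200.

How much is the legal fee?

First $66,000 at 41% = $27,060.00
Next $42,000 at 34% = $14,280.00
Next $114,000 at 26.5% = $30,210.00
Remaining $299,200 at 18.5% = $55,352.00
Fee: $27,060.00 + $14,280.00 + $30,210.00 + $55,352.00 = $126,902.00

$126,902.00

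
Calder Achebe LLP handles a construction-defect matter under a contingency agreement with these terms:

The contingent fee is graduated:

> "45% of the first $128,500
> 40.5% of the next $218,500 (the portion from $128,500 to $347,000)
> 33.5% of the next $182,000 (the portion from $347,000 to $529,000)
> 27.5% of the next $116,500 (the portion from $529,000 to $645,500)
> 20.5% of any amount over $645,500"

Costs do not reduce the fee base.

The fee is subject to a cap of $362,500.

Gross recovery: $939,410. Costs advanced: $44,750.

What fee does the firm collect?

Fee base is the gross recovery, $939,410; costs are reimbursed separately.
First $128,500 at 45% = $57,825.00
Next $218,500 at 40.5% = $88,492.50
Next $182,000 at 33.5% = $60,970.00
Next $116,500 at 27.5% = $32,037.50
Remaining $293,910 at 20.5% = $60,251.55
Fee: $57,825.00 + $88,492.50 + $60,970.00 + $32,037.50 + $60,251.55 = $299,576.55
$299,576.55 is under the $362,500 cap.

$299,576.55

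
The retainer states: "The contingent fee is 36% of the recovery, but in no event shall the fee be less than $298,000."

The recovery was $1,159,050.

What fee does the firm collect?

$417,258.00

36% of $1,159,050 = $417,258.00
That exceeds the $298,000 minimum.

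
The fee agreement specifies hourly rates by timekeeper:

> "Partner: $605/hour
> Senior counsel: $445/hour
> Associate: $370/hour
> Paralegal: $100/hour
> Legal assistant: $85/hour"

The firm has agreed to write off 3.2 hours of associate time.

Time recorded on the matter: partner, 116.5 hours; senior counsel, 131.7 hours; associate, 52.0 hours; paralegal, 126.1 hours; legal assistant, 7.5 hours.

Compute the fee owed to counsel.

Partner: 116.5 × $605 = $70,482.50
Senior counsel: 131.7 × $445 = $58,606.50
Associate: 52.0 × $370 = $19,240.00
Paralegal: 126.1 × $100 = $12,610.00
Legal assistant: 7.5 × $85 = $637.50
Subtotal: $161,576.50
Write-off: 3.2 × $370 = $1,184.00
Total: $161,576.50 − $1,184.00 = $160,392.50

$160,392.50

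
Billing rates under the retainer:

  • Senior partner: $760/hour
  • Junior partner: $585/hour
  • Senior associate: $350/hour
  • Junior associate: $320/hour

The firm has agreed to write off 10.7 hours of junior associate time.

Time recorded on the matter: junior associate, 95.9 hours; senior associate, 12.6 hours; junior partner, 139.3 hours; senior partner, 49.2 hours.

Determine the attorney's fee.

$150,556.50

Senior partner: 49.2 × $760 = $37,392.00
Junior partner: 139.3 × $585 = $81,490.50
Senior associate: 12.6 × $350 = $4,410.00
Junior associate: 95.9 × $320 = $30,688.00
Subtotal: $153,980.50
Write-off: 10.7 × $320 = $3,424.00
Total: $153,980.50 − $3,424.00 = $150,556.50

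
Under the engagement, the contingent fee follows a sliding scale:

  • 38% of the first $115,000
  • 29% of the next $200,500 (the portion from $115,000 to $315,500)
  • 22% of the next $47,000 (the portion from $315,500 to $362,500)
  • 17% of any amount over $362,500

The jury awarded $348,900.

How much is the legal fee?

$109,193.00

First $115,000 at 38% = $43,700.00
Next $200,500 at 29% = $58,145.00
Remaining $33,400 at 22% = $7,348.00
Fee: $43,700.00 + $58,145.00 + $7,348.00 = $109,193.00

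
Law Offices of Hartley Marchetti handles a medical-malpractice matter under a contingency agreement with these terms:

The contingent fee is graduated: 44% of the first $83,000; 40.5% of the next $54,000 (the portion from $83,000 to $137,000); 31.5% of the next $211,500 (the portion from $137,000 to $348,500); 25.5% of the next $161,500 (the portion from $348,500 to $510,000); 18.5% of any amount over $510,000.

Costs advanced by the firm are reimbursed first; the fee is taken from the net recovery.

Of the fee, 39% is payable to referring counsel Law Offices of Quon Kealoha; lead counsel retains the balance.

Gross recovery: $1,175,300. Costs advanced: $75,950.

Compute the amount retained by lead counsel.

$167,887.10

Fee base (net of costs): $1,175,300 − $75,950 = $1,099,350
First $83,000 at 44% = $36,520.00
Next $54,000 at 40.5% = $21,870.00
Next $211,500 at 31.5% = $66,622.50
Next $161,500 at 25.5% = $41,182.50
Remaining $589,350 at 18.5% = $109,029.75
Fee: $36,520.00 + $21,870.00 + $66,622.50 + $41,182.50 + $109,029.75 = $275,224.75
Referral share: 39% of $275,224.75 = $107,337.65; lead counsel retains $275,224.75 − $107,337.65 = $167,887.10.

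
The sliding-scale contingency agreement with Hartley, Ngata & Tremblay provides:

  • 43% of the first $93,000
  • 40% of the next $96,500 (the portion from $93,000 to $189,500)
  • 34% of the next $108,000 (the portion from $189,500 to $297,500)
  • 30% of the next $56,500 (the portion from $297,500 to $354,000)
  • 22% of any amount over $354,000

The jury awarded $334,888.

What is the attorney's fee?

$126,526.40

First $93,000 at 43% = $39,990.00
Next $96,500 at 40% = $38,600.00
Next $108,000 at 34% = $36,720.00
Remaining $37,388 at 30% = $11,216.40
Fee: $39,990.00 + $38,600.00 + $36,720.00 + $11,216.40 = $126,526.40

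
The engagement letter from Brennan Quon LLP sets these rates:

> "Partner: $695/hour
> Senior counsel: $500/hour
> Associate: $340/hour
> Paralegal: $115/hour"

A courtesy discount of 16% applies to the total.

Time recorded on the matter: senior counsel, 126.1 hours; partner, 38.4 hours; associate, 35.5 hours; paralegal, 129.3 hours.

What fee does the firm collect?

$98,009.10

Partner: 38.4 × $695 = $26,688.00
Senior counsel: 126.1 × $500 = $63,050.00
Associate: 35.5 × $340 = $12,070.00
Paralegal: 129.3 × $115 = $14,869.50
Subtotal: $116,677.50
Less 16% discount: −$18,668.40
Total: $116,677.50 − $18,668.40 = $98,009.10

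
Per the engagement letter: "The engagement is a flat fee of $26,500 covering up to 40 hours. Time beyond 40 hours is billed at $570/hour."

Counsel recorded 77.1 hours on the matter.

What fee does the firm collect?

$47,647.00

Flat fee: $26,500.00
Excess hours: 77.1 − 40 = 37.1
Overrun: 37.1 × $570 = $21,147.00
Total: $26,500.00 + $21,147.00 = $47,647.00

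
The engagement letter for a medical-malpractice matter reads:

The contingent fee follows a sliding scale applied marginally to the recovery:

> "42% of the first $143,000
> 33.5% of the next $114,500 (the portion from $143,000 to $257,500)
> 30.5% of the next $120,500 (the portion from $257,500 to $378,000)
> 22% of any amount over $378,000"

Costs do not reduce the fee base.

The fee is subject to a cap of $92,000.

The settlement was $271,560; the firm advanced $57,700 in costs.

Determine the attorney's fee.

Fee base is the gross recovery, $271,560; costs are reimbursed separately.
First $143,000 at 42% = $60,060.00
Next $114,500 at 33.5% = $38,357.50
Remaining $14,060 at 30.5% = $4,288.30
Fee: $60,060.00 + $38,357.50 + $4,288.30 = $102,705.80
$102,705.80 exceeds the $92,000 cap, so the fee is capped at $92,000.00.

$92,000.00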